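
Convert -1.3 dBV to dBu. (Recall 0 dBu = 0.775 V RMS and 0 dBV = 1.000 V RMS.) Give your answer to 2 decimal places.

The offset between the scales is 20·log₁₀(0.775/1.000) = −2.214 dB.
So dBu = -1.3 + 2.214 = +0.91 dBu.

+0.91 dBu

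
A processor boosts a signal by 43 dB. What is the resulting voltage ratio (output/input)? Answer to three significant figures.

Voltage ratio = 10^(dB/20).
10^(43/20) = 10^(2.150) = 141.

141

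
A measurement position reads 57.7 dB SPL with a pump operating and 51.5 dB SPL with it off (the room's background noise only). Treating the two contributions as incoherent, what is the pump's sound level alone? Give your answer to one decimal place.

Remove the background by subtracting linear intensities:
L_src = 10·log₁₀(10^(57.7/10) − 10^(51.5/10)) = 10·log₁₀(447600) = 56.5 dB SPL.

56.5 dB SPL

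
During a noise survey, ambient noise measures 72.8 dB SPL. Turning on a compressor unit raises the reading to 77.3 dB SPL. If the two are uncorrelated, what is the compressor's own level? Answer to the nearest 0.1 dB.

Remove the background by subtracting linear intensities:
L_src = 10·log₁₀(10^(77.3/10) − 10^(72.8/10)) = 10·log₁₀(34650000) = 75.4 dB SPL.

75.4 dB SPL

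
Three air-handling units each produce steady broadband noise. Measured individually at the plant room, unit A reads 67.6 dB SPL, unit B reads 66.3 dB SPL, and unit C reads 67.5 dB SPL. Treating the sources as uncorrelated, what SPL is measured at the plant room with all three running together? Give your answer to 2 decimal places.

Incoherent sources sum as intensities:
L_total = 10·log₁₀(10^(67.6/10) + 10^(66.3/10) + 10^(67.5/10)) = 10·log₁₀(15640000) = 71.94 dB SPL.

71.94 dB SPL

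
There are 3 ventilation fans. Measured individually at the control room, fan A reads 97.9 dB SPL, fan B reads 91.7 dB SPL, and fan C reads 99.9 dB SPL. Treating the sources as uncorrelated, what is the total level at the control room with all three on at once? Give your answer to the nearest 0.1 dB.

Add the sources as powers (linear), then convert back to dB:
L_total = 10·log₁₀(10^(97.9/10) + 10^(91.7/10) + 10^(99.9/10)) = 10·log₁₀(17417000000) = 102.4 dB SPL.

102.4 dB SPL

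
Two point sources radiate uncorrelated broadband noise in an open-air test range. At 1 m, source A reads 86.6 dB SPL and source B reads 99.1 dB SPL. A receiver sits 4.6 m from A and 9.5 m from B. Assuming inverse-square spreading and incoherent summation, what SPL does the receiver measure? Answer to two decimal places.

At the listener: L_A = 86.6 − 20·log₁₀(4.6) = 73.345 dB; L_B = 99.1 − 20·log₁₀(9.5) = 79.546 dB.
Combined: 10·log₁₀(10^(73.345/10)+10^(79.546/10)) = 80.48 dB SPL.

80.48 dB SPL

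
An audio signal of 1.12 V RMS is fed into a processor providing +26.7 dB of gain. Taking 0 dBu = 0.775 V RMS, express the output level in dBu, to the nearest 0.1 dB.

+29.9 dBu

Input level: 20·log₁₀(1.12/0.775) = 3.20 dBu.
Output: 3.20 + 26.7 = +29.9 dBu.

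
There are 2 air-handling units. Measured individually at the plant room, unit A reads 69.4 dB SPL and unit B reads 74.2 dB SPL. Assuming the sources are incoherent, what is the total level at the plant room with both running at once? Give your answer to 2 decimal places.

75.44 dB SPL

Add the sources as powers (linear), then convert back to dB:
L_total = 10·log₁₀(10^(69.4/10) + 10^(74.2/10)) = 10·log₁₀(35010000) = 75.44 dB SPL.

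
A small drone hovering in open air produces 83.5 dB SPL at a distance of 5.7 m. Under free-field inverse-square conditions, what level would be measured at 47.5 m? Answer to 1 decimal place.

65.1 dB SPL

Free-field point source: level drops by 20·log₁₀ of the distance ratio.
ΔL = −20·log₁₀(47.5/5.7) = -18.42 dB, so L₂ = 83.5 + (-18.42) = 65.1 dB SPL.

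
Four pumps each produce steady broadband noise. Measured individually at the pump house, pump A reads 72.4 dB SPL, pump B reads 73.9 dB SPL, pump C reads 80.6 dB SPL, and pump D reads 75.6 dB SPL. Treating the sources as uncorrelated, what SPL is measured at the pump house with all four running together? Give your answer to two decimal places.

Uncorrelated sources add in intensity (power), not in dB.
L_total = 10·log₁₀(10^(72.4/10) + 10^(73.9/10) + 10^(80.6/10) + 10^(75.6/10)) = 10·log₁₀(193000000) = 82.86 dB SPL.

82.86 dB SPL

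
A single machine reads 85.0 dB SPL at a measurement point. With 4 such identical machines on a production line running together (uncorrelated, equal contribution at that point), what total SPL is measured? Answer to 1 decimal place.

91.0 dB SPL

4 equal incoherent sources raise the level by 10·log₁₀(4) = 6.02 dB.
L_total = 85.0 + 6.02 = 91.0 dB SPL.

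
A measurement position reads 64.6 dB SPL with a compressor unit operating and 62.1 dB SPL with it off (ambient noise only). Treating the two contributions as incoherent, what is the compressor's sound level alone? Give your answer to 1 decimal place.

61.0 dB SPL

Background correction is a power subtraction:
L_src = 10·log₁₀(10^(64.6/10) − 10^(62.1/10)) = 10·log₁₀(1262000) = 61.0 dB SPL.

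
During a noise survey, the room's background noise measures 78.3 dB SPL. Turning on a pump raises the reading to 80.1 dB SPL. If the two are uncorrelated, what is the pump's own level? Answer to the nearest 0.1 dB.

75.4 dB SPL

Remove the background by subtracting linear intensities:
L_src = 10·log₁₀(10^(80.1/10) − 10^(78.3/10)) = 10·log₁₀(34720000) = 75.4 dB SPL.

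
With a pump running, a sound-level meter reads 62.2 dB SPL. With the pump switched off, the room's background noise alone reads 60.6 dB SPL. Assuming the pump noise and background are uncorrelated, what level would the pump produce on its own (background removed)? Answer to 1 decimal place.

Subtract intensities: L_src = 10·log₁₀(10^(L_total/10) − 10^(L_bg/10)).
L_src = 10·log₁₀(10^(62.2/10) − 10^(60.6/10)) = 10·log₁₀(511400) = 57.1 dB SPL.

57.1 dB SPL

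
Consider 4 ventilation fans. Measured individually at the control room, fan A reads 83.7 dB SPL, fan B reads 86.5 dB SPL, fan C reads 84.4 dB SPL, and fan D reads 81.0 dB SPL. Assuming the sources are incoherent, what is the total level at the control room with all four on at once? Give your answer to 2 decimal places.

Uncorrelated sources add in intensity (power), not in dB.
L_total = 10·log₁₀(10^(83.7/10) + 10^(86.5/10) + 10^(84.4/10) + 10^(81.0/10)) = 10·log₁₀(1082000000) = 90.34 dB SPL.

90.34 dB SPL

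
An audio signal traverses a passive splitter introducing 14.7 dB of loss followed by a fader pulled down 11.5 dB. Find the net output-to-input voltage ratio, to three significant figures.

0.0490

Net gain = (−14.7) + (−11.5) = -26.2 dB.
Voltage ratio = 10^(-26.2/20) = 0.0490.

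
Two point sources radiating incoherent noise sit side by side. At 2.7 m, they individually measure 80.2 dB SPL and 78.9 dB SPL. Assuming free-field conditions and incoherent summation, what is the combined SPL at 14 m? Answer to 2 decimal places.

68.31 dB SPL

Combined at 2.7 m: 10·log₁₀(10^(80.2/10)+10^(78.9/10)) = 82.609 dB SPL.
Then apply −20·log₁₀(14/2.7) = -14.295 dB → 68.31 dB SPL.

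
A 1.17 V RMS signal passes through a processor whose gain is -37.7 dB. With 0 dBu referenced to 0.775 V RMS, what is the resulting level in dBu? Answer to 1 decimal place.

-34.1 dBu

Input level: 20·log₁₀(1.17/0.775) = 3.58 dBu.
Output: 3.58 − 37.7 = -34.1 dBu.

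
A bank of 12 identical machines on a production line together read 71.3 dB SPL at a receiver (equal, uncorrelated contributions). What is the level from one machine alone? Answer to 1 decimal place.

60.5 dB SPL

12 equal incoherent sources add 10·log₁₀(12) = 10.79 dB over one source.
L_one = 71.3 − 10.79 = 60.5 dB SPL.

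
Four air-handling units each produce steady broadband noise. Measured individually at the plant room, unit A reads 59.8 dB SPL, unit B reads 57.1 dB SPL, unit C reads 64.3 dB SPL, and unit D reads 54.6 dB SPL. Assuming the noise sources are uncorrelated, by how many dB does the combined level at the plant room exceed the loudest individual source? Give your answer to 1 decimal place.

Uncorrelated sources add in intensity (power), not in dB.
L_total = 10·log₁₀(10^(59.8/10) + 10^(57.1/10) + 10^(64.3/10) + 10^(54.6/10)) = 66.48 dB SPL.
Excess over the loudest (64.3 dB): 66.48 − 64.3 = 2.2 dB.

2.2 dB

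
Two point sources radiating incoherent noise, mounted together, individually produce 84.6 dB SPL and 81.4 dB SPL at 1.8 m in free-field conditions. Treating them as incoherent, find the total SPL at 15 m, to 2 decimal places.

67.88 dB SPL

Combined at 1.8 m: 10·log₁₀(10^(84.6/10)+10^(81.4/10)) = 86.299 dB SPL.
Then apply −20·log₁₀(15/1.8) = -18.416 dB → 67.88 dB SPL.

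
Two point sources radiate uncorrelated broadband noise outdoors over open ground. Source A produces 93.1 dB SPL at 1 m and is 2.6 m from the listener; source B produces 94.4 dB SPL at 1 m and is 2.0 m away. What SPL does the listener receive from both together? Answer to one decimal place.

90.0 dB SPL

At the listener: L_A = 93.1 − 20·log₁₀(2.6) = 84.80 dB; L_B = 94.4 − 20·log₁₀(2.0) = 88.38 dB.
Combined: 10·log₁₀(10^(84.80/10)+10^(88.38/10)) = 90.0 dB SPL.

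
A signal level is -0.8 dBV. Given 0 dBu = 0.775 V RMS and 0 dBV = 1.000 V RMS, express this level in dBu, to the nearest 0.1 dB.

+1.4 dBu

The offset between the scales is 20·log₁₀(0.775/1.000) = −2.214 dB.
So dBu = -0.8 + 2.214 = +1.4 dBu.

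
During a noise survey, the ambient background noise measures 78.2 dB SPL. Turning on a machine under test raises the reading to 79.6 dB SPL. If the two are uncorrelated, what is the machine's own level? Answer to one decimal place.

74.0 dB SPL

Background correction is a power subtraction:
L_src = 10·log₁₀(10^(79.6/10) − 10^(78.2/10)) = 10·log₁₀(25130000) = 74.0 dB SPL.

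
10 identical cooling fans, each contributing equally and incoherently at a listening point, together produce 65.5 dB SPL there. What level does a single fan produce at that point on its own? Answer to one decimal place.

55.5 dB SPL

10 equal incoherent sources add 10·log₁₀(10) = 10.00 dB over one source.
L_one = 65.5 − 10.00 = 55.5 dB SPL.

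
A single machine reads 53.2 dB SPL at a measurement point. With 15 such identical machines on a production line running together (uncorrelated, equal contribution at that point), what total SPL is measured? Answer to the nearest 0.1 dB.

65.0 dB SPL

15 equal incoherent sources raise the level by 10·log₁₀(15) = 11.76 dB.
L_total = 53.2 + 11.76 = 65.0 dB SPL.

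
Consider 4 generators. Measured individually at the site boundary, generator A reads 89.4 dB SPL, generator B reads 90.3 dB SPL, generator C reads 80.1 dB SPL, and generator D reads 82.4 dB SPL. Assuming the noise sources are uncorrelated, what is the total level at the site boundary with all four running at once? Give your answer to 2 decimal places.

Add the sources as powers (linear), then convert back to dB:
L_total = 10·log₁₀(10^(89.4/10) + 10^(90.3/10) + 10^(80.1/10) + 10^(82.4/10)) = 10·log₁₀(2219000000) = 93.46 dB SPL.

93.46 dB SPL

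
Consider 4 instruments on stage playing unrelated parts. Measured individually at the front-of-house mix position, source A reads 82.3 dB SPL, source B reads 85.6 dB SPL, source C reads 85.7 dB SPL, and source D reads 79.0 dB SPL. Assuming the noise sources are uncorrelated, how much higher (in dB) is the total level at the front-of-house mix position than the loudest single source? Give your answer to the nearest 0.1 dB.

4.2 dB

Add the sources as powers (linear), then convert back to dB:
L_total = 10·log₁₀(10^(82.3/10) + 10^(85.6/10) + 10^(85.7/10) + 10^(79.0/10)) = 89.93 dB SPL.
Excess over the loudest (85.7 dB): 89.93 − 85.7 = 4.2 dB.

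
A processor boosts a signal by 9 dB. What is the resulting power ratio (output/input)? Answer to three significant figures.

Power ratio = 10^(dB/10).
10^(9/10) = 10^(0.9000) = 7.94.

7.94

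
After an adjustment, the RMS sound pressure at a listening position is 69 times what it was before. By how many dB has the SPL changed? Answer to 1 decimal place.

Sound pressure is an amplitude quantity: ΔL = 20·log₁₀(p₂/p₁).
20·log₁₀(69) = 36.8 dB.

36.8 dB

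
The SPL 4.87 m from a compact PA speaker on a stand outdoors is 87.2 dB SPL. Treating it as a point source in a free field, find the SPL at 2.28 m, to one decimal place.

Inverse-square spreading gives ΔL = −20·log₁₀(d₂/d₁).
ΔL = −20·log₁₀(2.28/4.87) = 6.59 dB, so L₂ = 87.2 + (6.59) = 93.8 dB SPL.

93.8 dB SPL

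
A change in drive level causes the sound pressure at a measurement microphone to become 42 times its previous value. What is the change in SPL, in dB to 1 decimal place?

Sound pressure is an amplitude quantity: ΔL = 20·log₁₀(p₂/p₁).
20·log₁₀(42) = 32.5 dB.

32.5 dB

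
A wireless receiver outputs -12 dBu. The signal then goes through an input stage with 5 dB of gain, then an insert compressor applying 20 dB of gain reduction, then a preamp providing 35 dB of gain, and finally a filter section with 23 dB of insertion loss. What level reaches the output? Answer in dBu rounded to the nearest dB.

Cascaded gains and losses add directly in dB.
-12 + 5 − 20 + 35 − 23 = -15 dBu.

-15 dBu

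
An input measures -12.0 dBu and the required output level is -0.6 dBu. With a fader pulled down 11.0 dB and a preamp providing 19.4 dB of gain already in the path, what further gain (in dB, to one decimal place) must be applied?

The required make-up gain is the shortfall in the dB sum.
G = -0.6 − (-12.0) + 11.0 − 19.4 = 3.0 dB.

3.0 dB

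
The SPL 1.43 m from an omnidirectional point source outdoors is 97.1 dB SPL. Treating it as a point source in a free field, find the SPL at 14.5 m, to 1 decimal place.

77.0 dB SPL

For a point source in a free field, ΔL = −20·log₁₀(d₂/d₁).
ΔL = −20·log₁₀(14.5/1.43) = -20.12 dB, so L₂ = 97.1 + (-20.12) = 77.0 dB SPL.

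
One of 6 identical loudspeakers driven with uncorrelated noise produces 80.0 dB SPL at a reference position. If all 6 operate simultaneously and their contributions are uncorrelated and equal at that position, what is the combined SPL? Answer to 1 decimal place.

6 equal incoherent sources raise the level by 10·log₁₀(6) = 7.78 dB.
L_total = 80.0 + 7.78 = 87.8 dB SPL.

87.8 dB SPL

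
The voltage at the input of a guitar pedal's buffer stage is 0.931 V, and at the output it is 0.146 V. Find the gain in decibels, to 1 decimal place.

For a voltage ratio, dB = 20·log₁₀(V₂/V₁).
20·log₁₀(0.146/0.931) = 20·log₁₀(0.1568) = -16.1 dB.

-16.1 dB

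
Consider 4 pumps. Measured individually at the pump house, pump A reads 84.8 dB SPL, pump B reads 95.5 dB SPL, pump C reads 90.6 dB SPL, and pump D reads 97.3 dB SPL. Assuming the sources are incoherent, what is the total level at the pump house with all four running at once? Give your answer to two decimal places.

Incoherent sources sum as intensities:
L_total = 10·log₁₀(10^(84.8/10) + 10^(95.5/10) + 10^(90.6/10) + 10^(97.3/10)) = 10·log₁₀(10369000000) = 100.16 dB SPL.

100.16 dB SPL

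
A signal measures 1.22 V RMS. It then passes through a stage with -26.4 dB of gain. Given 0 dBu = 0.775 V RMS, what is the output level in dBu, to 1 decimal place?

-22.5 dBu

Input level: 20·log₁₀(1.22/0.775) = 3.94 dBu.
Output: 3.94 − 26.4 = -22.5 dBu.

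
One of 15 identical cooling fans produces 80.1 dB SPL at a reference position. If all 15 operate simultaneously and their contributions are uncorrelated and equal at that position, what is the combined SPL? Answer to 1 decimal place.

91.9 dB SPL

15 equal incoherent sources raise the level by 10·log₁₀(15) = 11.76 dB.
L_total = 80.1 + 11.76 = 91.9 dB SPL.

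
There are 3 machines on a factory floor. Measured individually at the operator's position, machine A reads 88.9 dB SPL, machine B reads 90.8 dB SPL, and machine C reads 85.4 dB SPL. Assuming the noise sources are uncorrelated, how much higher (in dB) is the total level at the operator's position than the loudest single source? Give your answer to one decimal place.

Add the sources as powers (linear), then convert back to dB:
L_total = 10·log₁₀(10^(88.9/10) + 10^(90.8/10) + 10^(85.4/10)) = 93.66 dB SPL.
Excess over the loudest (90.8 dB): 93.66 − 90.8 = 2.9 dB.

2.9 dB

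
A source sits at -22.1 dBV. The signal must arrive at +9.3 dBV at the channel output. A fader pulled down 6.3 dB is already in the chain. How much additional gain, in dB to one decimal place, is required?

37.7 dB

The required make-up gain is the shortfall in the dB sum.
G = +9.3 − (-22.1) + 6.3 = 37.7 dB.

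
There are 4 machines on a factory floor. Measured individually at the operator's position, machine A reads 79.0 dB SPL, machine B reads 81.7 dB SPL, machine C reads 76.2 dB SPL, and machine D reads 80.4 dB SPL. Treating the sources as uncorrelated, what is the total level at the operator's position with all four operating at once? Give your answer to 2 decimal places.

85.78 dB SPL

Add the sources as powers (linear), then convert back to dB:
L_total = 10·log₁₀(10^(79.0/10) + 10^(81.7/10) + 10^(76.2/10) + 10^(80.4/10)) = 10·log₁₀(378700000) = 85.78 dB SPL.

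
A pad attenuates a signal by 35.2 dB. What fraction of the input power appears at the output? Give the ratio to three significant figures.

0.000302

Power ratio = 10^(dB/10).
10^(-35.2/10) = 10^(-3.520) = 0.000302.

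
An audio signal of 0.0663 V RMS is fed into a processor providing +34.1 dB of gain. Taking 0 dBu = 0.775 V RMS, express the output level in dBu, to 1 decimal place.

Input level: 20·log₁₀(0.0663/0.775) = -21.36 dBu.
Output: -21.36 + 34.1 = +12.7 dBu.

+12.7 dBu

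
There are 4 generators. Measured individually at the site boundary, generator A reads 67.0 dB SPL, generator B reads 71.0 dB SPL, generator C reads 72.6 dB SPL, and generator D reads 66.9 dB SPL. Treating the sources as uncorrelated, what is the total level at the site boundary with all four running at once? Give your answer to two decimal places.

76.10 dB SPL

Incoherent sources sum as intensities:
L_total = 10·log₁₀(10^(67.0/10) + 10^(71.0/10) + 10^(72.6/10) + 10^(66.9/10)) = 10·log₁₀(40700000) = 76.10 dB SPL.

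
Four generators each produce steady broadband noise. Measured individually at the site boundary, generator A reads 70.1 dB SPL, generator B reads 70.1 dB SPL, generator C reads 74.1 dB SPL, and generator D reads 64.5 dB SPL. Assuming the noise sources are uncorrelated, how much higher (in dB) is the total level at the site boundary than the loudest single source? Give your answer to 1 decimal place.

Uncorrelated sources add in intensity (power), not in dB.
L_total = 10·log₁₀(10^(70.1/10) + 10^(70.1/10) + 10^(74.1/10) + 10^(64.5/10)) = 76.90 dB SPL.
Excess over the loudest (74.1 dB): 76.90 − 74.1 = 2.8 dB.

2.8 dB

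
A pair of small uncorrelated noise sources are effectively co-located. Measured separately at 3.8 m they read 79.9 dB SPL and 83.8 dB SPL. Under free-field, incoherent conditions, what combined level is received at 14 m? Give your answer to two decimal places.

73.96 dB SPL

Combined at 3.8 m: 10·log₁₀(10^(79.9/10)+10^(83.8/10)) = 85.284 dB SPL.
Then apply −20·log₁₀(14/3.8) = -11.327 dB → 73.96 dB SPL.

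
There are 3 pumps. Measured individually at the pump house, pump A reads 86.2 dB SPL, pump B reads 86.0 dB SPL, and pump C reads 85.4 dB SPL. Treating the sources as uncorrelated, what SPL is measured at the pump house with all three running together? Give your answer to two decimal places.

Incoherent sources sum as intensities:
L_total = 10·log₁₀(10^(86.2/10) + 10^(86.0/10) + 10^(85.4/10)) = 10·log₁₀(1162000000) = 90.65 dB SPL.

90.65 dB SPL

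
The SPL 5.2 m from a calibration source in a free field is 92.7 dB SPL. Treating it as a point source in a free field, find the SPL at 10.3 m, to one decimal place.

Inverse-square spreading gives ΔL = −20·log₁₀(d₂/d₁).
ΔL = −20·log₁₀(10.3/5.2) = -5.94 dB, so L₂ = 92.7 + (-5.94) = 86.8 dB SPL.

86.8 dB SPL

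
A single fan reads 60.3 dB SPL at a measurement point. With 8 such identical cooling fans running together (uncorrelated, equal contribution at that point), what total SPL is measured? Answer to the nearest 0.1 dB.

8 equal incoherent sources raise the level by 10·log₁₀(8) = 9.03 dB.
L_total = 60.3 + 9.03 = 69.3 dB SPL.

69.3 dB SPL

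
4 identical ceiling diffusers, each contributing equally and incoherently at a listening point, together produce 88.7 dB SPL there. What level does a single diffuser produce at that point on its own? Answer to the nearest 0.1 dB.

82.7 dB SPL

4 equal incoherent sources add 10·log₁₀(4) = 6.02 dB over one source.
L_one = 88.7 − 6.02 = 82.7 dB SPL.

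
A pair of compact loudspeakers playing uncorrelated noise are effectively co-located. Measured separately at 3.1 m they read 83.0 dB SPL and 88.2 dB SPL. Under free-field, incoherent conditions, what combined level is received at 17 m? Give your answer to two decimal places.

74.56 dB SPL

Combined at 3.1 m: 10·log₁₀(10^(83.0/10)+10^(88.2/10)) = 89.346 dB SPL.
Then apply −20·log₁₀(17/3.1) = -14.782 dB → 74.56 dB SPL.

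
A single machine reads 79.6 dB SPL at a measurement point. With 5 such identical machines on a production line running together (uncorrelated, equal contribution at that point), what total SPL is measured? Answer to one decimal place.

5 equal incoherent sources raise the level by 10·log₁₀(5) = 6.99 dB.
L_total = 79.6 + 6.99 = 86.6 dB SPL.

86.6 dB SPL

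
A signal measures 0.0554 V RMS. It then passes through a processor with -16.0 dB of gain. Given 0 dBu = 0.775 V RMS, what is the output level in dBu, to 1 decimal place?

-38.9 dBu

Input level: 20·log₁₀(0.0554/0.775) = -22.92 dBu.
Output: -22.92 − 16.0 = -38.9 dBu.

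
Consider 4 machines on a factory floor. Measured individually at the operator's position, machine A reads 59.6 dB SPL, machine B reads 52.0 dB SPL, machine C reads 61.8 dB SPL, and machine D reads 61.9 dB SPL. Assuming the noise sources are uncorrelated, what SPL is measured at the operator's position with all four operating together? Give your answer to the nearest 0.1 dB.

Incoherent sources sum as intensities:
L_total = 10·log₁₀(10^(59.6/10) + 10^(52.0/10) + 10^(61.8/10) + 10^(61.9/10)) = 10·log₁₀(4133000) = 66.2 dB SPL.

66.2 dB SPL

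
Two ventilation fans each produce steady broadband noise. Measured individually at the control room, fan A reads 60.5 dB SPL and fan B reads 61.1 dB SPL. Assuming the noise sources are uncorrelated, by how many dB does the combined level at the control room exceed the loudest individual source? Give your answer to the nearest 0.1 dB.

Add the sources as powers (linear), then convert back to dB:
L_total = 10·log₁₀(10^(60.5/10) + 10^(61.1/10)) = 63.82 dB SPL.
Excess over the loudest (61.1 dB): 63.82 − 61.1 = 2.7 dB.

2.7 dB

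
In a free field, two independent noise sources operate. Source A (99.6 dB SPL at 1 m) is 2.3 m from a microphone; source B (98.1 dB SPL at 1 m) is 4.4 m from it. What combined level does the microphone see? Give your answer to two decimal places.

At the listener: L_A = 99.6 − 20·log₁₀(2.3) = 92.365 dB; L_B = 98.1 − 20·log₁₀(4.4) = 85.231 dB.
Combined: 10·log₁₀(10^(92.365/10)+10^(85.231/10)) = 93.13 dB SPL.

93.13 dB SPL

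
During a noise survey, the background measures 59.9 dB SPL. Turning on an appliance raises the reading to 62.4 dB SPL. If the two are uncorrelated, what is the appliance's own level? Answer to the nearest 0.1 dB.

58.8 dB SPL

Background correction is a power subtraction:
L_src = 10·log₁₀(10^(62.4/10) − 10^(59.9/10)) = 10·log₁₀(760600) = 58.8 dB SPL.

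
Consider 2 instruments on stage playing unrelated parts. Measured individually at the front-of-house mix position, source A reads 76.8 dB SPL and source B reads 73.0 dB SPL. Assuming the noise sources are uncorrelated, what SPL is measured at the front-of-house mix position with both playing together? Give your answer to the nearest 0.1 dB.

78.3 dB SPL

Incoherent sources sum as intensities:
L_total = 10·log₁₀(10^(76.8/10) + 10^(73.0/10)) = 10·log₁₀(67820000) = 78.3 dB SPL.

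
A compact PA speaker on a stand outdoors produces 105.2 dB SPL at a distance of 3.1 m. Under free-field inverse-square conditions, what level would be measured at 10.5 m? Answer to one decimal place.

94.6 dB SPL

For a point source in a free field, ΔL = −20·log₁₀(d₂/d₁).
ΔL = −20·log₁₀(10.5/3.1) = -10.60 dB, so L₂ = 105.2 + (-10.60) = 94.6 dB SPL.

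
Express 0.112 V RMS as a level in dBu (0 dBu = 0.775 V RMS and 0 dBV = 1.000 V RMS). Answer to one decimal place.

-16.8 dBu

dBu = 20·log₁₀(V / 0.775 V).
20·log₁₀(0.112/0.775) = -16.8 dBu.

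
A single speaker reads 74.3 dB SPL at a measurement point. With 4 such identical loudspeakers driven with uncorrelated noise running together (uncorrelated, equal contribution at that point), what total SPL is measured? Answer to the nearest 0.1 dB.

80.3 dB SPL

4 equal incoherent sources raise the level by 10·log₁₀(4) = 6.02 dB.
L_total = 74.3 + 6.02 = 80.3 dB SPL.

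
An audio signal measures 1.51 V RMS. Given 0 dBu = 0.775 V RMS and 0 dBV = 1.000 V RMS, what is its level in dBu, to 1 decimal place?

dBu = 20·log₁₀(V / 0.775 V).
20·log₁₀(1.51/0.775) = +5.8 dBu.

+5.8 dBu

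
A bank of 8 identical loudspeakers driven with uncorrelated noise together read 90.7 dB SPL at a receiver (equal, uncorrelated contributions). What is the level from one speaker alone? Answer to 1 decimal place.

8 equal incoherent sources add 10·log₁₀(8) = 9.03 dB over one source.
L_one = 90.7 − 9.03 = 81.7 dB SPL.

81.7 dB SPL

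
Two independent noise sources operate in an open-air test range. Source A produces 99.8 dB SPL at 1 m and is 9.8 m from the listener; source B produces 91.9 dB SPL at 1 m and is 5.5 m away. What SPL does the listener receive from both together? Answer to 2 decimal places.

At the listener: L_A = 99.8 − 20·log₁₀(9.8) = 79.975 dB; L_B = 91.9 − 20·log₁₀(5.5) = 77.093 dB.
Combined: 10·log₁₀(10^(79.975/10)+10^(77.093/10)) = 81.78 dB SPL.

81.78 dB SPL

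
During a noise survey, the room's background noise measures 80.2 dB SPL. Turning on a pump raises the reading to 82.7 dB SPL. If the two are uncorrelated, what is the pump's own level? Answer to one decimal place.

79.1 dB SPL

Subtract intensities: L_src = 10·log₁₀(10^(L_total/10) − 10^(L_bg/10)).
L_src = 10·log₁₀(10^(82.7/10) − 10^(80.2/10)) = 10·log₁₀(81500000) = 79.1 dB SPL.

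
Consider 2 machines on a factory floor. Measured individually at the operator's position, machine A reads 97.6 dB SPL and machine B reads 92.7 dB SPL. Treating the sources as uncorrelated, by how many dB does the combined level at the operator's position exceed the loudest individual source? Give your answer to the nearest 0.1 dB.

1.2 dB

Incoherent sources sum as intensities:
L_total = 10·log₁₀(10^(97.6/10) + 10^(92.7/10)) = 98.82 dB SPL.
Excess over the loudest (97.6 dB): 98.82 − 97.6 = 1.2 dB.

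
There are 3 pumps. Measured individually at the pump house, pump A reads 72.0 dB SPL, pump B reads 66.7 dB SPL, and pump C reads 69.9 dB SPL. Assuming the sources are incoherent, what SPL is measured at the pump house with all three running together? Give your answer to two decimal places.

Add the sources as powers (linear), then convert back to dB:
L_total = 10·log₁₀(10^(72.0/10) + 10^(66.7/10) + 10^(69.9/10)) = 10·log₁₀(30300000) = 74.81 dB SPL.

74.81 dB SPL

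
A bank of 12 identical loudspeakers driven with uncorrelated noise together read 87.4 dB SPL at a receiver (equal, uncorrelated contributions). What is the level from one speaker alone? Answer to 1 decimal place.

12 equal incoherent sources add 10·log₁₀(12) = 10.79 dB over one source.
L_one = 87.4 − 10.79 = 76.6 dB SPL.

76.6 dB SPL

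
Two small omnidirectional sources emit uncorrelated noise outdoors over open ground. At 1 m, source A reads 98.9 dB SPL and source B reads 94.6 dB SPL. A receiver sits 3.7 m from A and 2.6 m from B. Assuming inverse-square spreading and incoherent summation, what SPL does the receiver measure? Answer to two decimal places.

At the listener: L_A = 98.9 − 20·log₁₀(3.7) = 87.536 dB; L_B = 94.6 − 20·log₁₀(2.6) = 86.301 dB.
Combined: 10·log₁₀(10^(87.536/10)+10^(86.301/10)) = 89.97 dB SPL.

89.97 dB SPL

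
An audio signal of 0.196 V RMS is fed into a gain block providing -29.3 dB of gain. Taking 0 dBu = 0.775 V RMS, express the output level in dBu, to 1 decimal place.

-41.2 dBu

Input level: 20·log₁₀(0.196/0.775) = -11.94 dBu.
Output: -11.94 − 29.3 = -41.2 dBu.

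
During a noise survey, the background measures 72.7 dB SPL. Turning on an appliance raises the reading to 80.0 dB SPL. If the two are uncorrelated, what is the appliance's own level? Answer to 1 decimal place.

79.1 dB SPL

Subtract intensities: L_src = 10·log₁₀(10^(L_total/10) − 10^(L_bg/10)).
L_src = 10·log₁₀(10^(80.0/10) − 10^(72.7/10)) = 10·log₁₀(81380000) = 79.1 dB SPL.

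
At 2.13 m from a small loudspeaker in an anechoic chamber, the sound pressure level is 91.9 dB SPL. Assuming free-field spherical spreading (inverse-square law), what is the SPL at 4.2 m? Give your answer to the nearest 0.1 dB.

Inverse-square spreading gives ΔL = −20·log₁₀(d₂/d₁).
ΔL = −20·log₁₀(4.2/2.13) = -5.90 dB, so L₂ = 91.9 + (-5.90) = 86.0 dB SPL.

86.0 dB SPL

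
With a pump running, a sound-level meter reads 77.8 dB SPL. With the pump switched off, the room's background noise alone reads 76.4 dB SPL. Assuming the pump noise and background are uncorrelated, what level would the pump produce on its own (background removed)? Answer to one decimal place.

Remove the background by subtracting linear intensities:
L_src = 10·log₁₀(10^(77.8/10) − 10^(76.4/10)) = 10·log₁₀(16600000) = 72.2 dB SPL.

72.2 dB SPL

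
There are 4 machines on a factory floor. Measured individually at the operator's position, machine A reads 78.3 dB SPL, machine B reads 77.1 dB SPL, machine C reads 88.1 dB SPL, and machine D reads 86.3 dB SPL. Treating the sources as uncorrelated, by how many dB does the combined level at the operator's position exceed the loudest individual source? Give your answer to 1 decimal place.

2.7 dB

Incoherent sources sum as intensities:
L_total = 10·log₁₀(10^(78.3/10) + 10^(77.1/10) + 10^(88.1/10) + 10^(86.3/10)) = 90.76 dB SPL.
Excess over the loudest (88.1 dB): 90.76 − 88.1 = 2.7 dB.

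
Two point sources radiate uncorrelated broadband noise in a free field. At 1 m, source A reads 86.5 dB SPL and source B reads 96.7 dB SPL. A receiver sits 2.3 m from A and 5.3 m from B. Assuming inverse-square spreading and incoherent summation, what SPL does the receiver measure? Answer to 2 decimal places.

84.00 dB SPL

At the listener: L_A = 86.5 − 20·log₁₀(2.3) = 79.265 dB; L_B = 96.7 − 20·log₁₀(5.3) = 82.214 dB.
Combined: 10·log₁₀(10^(79.265/10)+10^(82.214/10)) = 84.00 dB SPL.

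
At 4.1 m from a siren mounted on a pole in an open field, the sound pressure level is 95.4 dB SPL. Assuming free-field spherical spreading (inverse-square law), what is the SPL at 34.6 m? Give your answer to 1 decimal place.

For a point source in a free field, ΔL = −20·log₁₀(d₂/d₁).
ΔL = −20·log₁₀(34.6/4.1) = -18.53 dB, so L₂ = 95.4 + (-18.53) = 76.9 dB SPL.

76.9 dB SPL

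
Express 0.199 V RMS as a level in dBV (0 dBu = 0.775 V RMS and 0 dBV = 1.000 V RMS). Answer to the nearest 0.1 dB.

dBV = 20·log₁₀(V / 1.000 V).
20·log₁₀(0.199/1.000) = -14.0 dBV.

-14.0 dBV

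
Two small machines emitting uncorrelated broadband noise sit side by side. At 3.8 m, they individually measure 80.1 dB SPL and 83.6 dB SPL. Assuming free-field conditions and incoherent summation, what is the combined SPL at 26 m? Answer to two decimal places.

Combined at 3.8 m: 10·log₁₀(10^(80.1/10)+10^(83.6/10)) = 85.204 dB SPL.
Then apply −20·log₁₀(26/3.8) = -16.704 dB → 68.50 dB SPL.

68.50 dB SPL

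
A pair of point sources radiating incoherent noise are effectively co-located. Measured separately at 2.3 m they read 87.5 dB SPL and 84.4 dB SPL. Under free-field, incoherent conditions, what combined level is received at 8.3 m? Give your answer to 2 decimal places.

Combined at 2.3 m: 10·log₁₀(10^(87.5/10)+10^(84.4/10)) = 89.231 dB SPL.
Then apply −20·log₁₀(8.3/2.3) = -11.147 dB → 78.08 dB SPL.

78.08 dB SPL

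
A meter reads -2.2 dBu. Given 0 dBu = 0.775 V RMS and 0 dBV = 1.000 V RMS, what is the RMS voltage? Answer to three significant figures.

V = 0.775 V × 10^(-2.2/20).
= 0.775 × 0.7762 = 0.602 V.

0.602 V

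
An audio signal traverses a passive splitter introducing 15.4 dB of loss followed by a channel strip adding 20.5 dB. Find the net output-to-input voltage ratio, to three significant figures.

Net gain = (−15.4) + 20.5 = 5.1 dB.
Voltage ratio = 10^(5.1/20) = 1.80.

1.80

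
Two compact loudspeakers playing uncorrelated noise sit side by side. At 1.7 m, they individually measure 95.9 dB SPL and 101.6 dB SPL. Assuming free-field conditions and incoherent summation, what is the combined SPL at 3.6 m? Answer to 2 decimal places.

96.12 dB SPL

Combined at 1.7 m: 10·log₁₀(10^(95.9/10)+10^(101.6/10)) = 102.635 dB SPL.
Then apply −20·log₁₀(3.6/1.7) = -6.517 dB → 96.12 dB SPL.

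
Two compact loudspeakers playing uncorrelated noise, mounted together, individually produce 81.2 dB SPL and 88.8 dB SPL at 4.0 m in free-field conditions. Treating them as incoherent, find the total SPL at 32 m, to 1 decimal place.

Combined at 4.0 m: 10·log₁₀(10^(81.2/10)+10^(88.8/10)) = 89.50 dB SPL.
Then apply −20·log₁₀(32/4.0) = -18.06 dB → 71.4 dB SPL.

71.4 dB SPL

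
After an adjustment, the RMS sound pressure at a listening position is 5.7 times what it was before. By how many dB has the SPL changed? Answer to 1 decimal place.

15.1 dB

Sound pressure is an amplitude quantity: ΔL = 20·log₁₀(p₂/p₁).
20·log₁₀(5.7) = 15.1 dB.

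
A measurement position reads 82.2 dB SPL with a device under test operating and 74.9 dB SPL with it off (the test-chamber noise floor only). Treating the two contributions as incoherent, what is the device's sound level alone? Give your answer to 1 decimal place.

81.3 dB SPL

Remove the background by subtracting linear intensities:
L_src = 10·log₁₀(10^(82.2/10) − 10^(74.9/10)) = 10·log₁₀(135100000) = 81.3 dB SPL.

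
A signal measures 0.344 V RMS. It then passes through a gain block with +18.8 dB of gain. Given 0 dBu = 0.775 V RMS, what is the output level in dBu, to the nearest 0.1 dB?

Input level: 20·log₁₀(0.344/0.775) = -7.05 dBu.
Output: -7.05 + 18.8 = +11.7 dBu.

+11.7 dBu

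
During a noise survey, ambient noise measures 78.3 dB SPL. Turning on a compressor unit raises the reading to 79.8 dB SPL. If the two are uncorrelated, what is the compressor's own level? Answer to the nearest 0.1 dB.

Subtract intensities: L_src = 10·log₁₀(10^(L_total/10) − 10^(L_bg/10)).
L_src = 10·log₁₀(10^(79.8/10) − 10^(78.3/10)) = 10·log₁₀(27890000) = 74.5 dB SPL.

74.5 dB SPL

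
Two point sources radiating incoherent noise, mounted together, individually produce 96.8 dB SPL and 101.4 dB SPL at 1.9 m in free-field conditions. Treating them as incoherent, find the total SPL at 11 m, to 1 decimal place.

Combined at 1.9 m: 10·log₁₀(10^(96.8/10)+10^(101.4/10)) = 102.69 dB SPL.
Then apply −20·log₁₀(11/1.9) = -15.25 dB → 87.4 dB SPL.

87.4 dB SPL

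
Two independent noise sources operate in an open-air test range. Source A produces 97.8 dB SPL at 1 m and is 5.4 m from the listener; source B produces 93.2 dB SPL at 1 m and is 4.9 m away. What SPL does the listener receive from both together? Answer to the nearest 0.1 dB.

84.7 dB SPL

At the listener: L_A = 97.8 − 20·log₁₀(5.4) = 83.15 dB; L_B = 93.2 − 20·log₁₀(4.9) = 79.40 dB.
Combined: 10·log₁₀(10^(83.15/10)+10^(79.40/10)) = 84.7 dB SPL.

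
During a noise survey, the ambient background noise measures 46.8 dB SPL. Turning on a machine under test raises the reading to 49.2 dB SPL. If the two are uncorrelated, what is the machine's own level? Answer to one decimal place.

Subtract intensities: L_src = 10·log₁₀(10^(L_total/10) − 10^(L_bg/10)).
L_src = 10·log₁₀(10^(49.2/10) − 10^(46.8/10)) = 10·log₁₀(35310) = 45.5 dB SPL.

45.5 dB SPL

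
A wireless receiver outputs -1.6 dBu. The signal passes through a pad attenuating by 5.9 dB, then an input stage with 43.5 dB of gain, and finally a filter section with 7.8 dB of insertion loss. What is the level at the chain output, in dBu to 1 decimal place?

+28.2 dBu

In dB, series stages simply add:
-1.6 − 5.9 + 43.5 − 7.8 = +28.2 dBu.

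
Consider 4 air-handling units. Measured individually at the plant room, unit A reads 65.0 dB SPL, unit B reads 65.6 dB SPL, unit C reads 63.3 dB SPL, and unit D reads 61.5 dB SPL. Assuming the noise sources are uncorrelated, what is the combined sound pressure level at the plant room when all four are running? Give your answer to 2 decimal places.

70.15 dB SPL

Uncorrelated sources add in intensity (power), not in dB.
L_total = 10·log₁₀(10^(65.0/10) + 10^(65.6/10) + 10^(63.3/10) + 10^(61.5/10)) = 10·log₁₀(10340000) = 70.15 dB SPL.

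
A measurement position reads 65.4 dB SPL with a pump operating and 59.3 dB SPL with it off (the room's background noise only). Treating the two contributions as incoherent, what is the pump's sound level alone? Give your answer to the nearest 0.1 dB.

64.2 dB SPL

Subtract intensities: L_src = 10·log₁₀(10^(L_total/10) − 10^(L_bg/10)).
L_src = 10·log₁₀(10^(65.4/10) − 10^(59.3/10)) = 10·log₁₀(2616000) = 64.2 dB SPL.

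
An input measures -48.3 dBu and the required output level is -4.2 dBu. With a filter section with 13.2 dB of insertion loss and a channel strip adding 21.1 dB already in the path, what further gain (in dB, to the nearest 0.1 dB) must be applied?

The required make-up gain is the shortfall in the dB sum.
G = -4.2 − (-48.3) + 13.2 − 21.1 = 36.2 dB.

36.2 dB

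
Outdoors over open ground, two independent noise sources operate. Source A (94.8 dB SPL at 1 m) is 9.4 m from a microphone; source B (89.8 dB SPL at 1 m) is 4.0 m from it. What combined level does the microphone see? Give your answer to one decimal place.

79.7 dB SPL

At the listener: L_A = 94.8 − 20·log₁₀(9.4) = 75.34 dB; L_B = 89.8 − 20·log₁₀(4.0) = 77.76 dB.
Combined: 10·log₁₀(10^(75.34/10)+10^(77.76/10)) = 79.7 dB SPL.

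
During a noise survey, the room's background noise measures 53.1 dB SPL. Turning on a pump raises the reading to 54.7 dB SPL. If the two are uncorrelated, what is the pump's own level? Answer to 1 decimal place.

49.6 dB SPL

Subtract intensities: L_src = 10·log₁₀(10^(L_total/10) − 10^(L_bg/10)).
L_src = 10·log₁₀(10^(54.7/10) − 10^(53.1/10)) = 10·log₁₀(90950) = 49.6 dB SPL.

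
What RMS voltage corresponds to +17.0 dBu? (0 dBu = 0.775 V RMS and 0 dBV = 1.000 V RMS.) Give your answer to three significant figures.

5.49 V

V = 0.775 V × 10^(+17.0/20).
= 0.775 × 7.079 = 5.49 V.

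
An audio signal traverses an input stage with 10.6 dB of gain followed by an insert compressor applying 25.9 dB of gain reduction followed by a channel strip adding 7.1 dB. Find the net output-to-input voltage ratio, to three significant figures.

0.389

Net gain = 10.6 + (−25.9) + 7.1 = -8.2 dB.
Voltage ratio = 10^(-8.2/20) = 0.389.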